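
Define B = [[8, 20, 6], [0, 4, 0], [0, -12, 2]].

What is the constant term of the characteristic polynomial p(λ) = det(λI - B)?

p(0) = det(0·I − B) = det(−B) = (−1)^3·det(B).
det(B) = 64, so p(0) = -64.

-64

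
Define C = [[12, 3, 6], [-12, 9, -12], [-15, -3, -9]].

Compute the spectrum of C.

-3, 6, 9

Compute the characteristic polynomial p(s) = det(sI - C).
Expanding along the first row, p(s) = s^3 - 12s^2 + 9s + 162.
Rational-root test: s = -3 gives p(-3) = 0.
Dividing by (s + 3) leaves s^2 - 15s + 54.
The quadratic factors as (s - 6)·(s - 9).
Eigenvalues: -3, 6, 9.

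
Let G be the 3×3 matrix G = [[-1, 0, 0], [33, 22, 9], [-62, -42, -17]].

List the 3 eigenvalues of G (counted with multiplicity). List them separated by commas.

Set up det(lambda·I - G) = 0.
Expanding the 3×3 determinant: p(lambda) = lambda^3 - 4·lambda^2 - lambda + 4.
Since p(4) = 0, lambda = 4 is a root.
Dividing by (lambda - 4) leaves lambda^2 - 1.
The quadratic factors as (lambda + 1)·(lambda - 1).
Eigenvalues: -1, 1, 4.

-1, 1, 4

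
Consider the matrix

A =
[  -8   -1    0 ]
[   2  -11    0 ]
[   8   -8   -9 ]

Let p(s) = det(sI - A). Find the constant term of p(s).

p(s) = s^3 + 28s^2 + 261s + 810.
The constant term is 810.

810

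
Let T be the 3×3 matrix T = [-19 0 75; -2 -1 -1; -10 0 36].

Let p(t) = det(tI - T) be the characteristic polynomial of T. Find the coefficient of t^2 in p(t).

The coefficient of t^2 of det(tI - T) is −trace(T).
trace(T) = (-19) + (-1) + (36) = 16, so the coefficient is -16.

-16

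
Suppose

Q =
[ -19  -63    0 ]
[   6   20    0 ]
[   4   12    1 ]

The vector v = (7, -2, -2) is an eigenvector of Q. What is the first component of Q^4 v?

7

First find the eigenvalue: Qv = (-7, 2, 2) = -1·(7, -2, -2), so λ = -1.
Then Q^4 v = λ^4·v = (-1)^4·(7, -2, -2) = 1·(7, -2, -2) = (7, -2, -2).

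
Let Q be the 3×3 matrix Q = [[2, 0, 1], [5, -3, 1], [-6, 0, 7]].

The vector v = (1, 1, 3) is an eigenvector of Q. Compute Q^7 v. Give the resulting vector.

(78125, 78125, 234375)

First find the eigenvalue: Qv = (5, 5, 15) = 5·(1, 1, 3), so λ = 5.
Then Q^7 v = λ^7·v = 5^7·(1, 1, 3) = 78125·(1, 1, 3) = (78125, 78125, 234375).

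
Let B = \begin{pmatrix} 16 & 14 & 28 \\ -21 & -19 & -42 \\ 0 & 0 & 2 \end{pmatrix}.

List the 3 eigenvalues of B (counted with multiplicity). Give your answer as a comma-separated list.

-5, 2, 2

The characteristic polynomial is p(s) = det(sI - B).
Expanding along the first row, p(s) = s^3 + s^2 - 16s + 20.
Try s = -5: p(-5) = 0, so -5 is a root.
Dividing by (s + 5) leaves s^2 - 4s + 4.
The quadratic factor is (s - 2)^2.
Eigenvalues: -5, 2, 2.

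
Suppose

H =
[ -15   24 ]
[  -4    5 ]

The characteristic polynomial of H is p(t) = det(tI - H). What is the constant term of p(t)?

21

p(t) = t^2 + 10t + 21.
The constant term is 21.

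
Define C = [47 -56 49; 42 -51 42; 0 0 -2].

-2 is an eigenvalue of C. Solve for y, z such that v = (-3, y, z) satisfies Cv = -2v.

0, 3

We need (C + 2I)v = 0.
C + 2I = [[49, -56, 49], [42, -49, 42], [0, 0, 0]].
Row 1: (49)·-3 + (-56)·y + (49)·z = 0
Row 2: (42)·-3 + (-49)·y + (42)·z = 0
Row 3: (0)·-3 + (0)·y + (0)·z = 0
Solving gives y = 0, z = 3.
Check: C·(-3, 0, 3) = (6, 0, -6) = -2·(-3, 0, 3).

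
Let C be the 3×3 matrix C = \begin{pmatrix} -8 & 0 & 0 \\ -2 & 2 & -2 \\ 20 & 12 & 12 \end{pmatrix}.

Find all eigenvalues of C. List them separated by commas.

-8, 6, 8

The characteristic polynomial is p(lambda) = det(lambda·I - C).
Expanding along the first row, p(lambda) = lambda^3 - 6·lambda^2 - 64·lambda + 384.
Since p(6) = 0, lambda = 6 is a root.
Dividing by (lambda - 6) leaves lambda^2 - 64.
The quadratic factors as (lambda + 8)·(lambda - 8).
Eigenvalues: -8, 6, 8.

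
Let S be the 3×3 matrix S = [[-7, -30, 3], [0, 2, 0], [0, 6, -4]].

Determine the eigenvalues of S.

-7, -4, 2

The characteristic polynomial is p(μ) = det(μI - S).
Expanding the 3×3 determinant: p(μ) = μ^3 + 9μ^2 + 6μ - 56.
Since p(2) = 0, μ = 2 is a root.
Dividing by (μ - 2) leaves μ^2 + 11μ + 28.
The quadratic factors as (μ + 7)·(μ + 4).
Eigenvalues: -7, -4, 2.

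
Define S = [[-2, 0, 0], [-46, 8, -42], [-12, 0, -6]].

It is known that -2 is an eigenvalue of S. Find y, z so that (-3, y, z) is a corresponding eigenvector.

24, 9

We need (S + 2I)v = 0.
S + 2I = [[0, 0, 0], [-46, 10, -42], [-12, 0, -4]].
Row 1: (0)·-3 + (0)·y + (0)·z = 0
Row 2: (-46)·-3 + (10)·y + (-42)·z = 0
Row 3: (-12)·-3 + (0)·y + (-4)·z = 0
Solving gives y = 24, z = 9.
Check: S·(-3, 24, 9) = (6, -48, -18) = -2·(-3, 24, 9).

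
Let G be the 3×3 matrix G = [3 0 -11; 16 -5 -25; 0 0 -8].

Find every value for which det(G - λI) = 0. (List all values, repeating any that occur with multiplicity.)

-8, -5, 3

Compute the characteristic polynomial p(μ) = det(μI - G).
Expanding the 3×3 determinant: p(μ) = μ^3 + 10μ^2 + μ - 120.
Rational-root test: μ = -5 gives p(-5) = 0.
Dividing by (μ + 5) leaves μ^2 + 5μ - 24.
The quadratic factors as (μ + 8)·(μ - 3).
Eigenvalues: -8, -5, 3.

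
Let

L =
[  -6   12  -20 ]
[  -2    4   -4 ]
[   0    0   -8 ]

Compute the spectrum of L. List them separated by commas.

-8, -2, 0

Compute the characteristic polynomial p(t) = det(tI - L).
Expanding along the first row, p(t) = t^3 + 10t^2 + 16t.
Since p(-2) = 0, t = -2 is a root.
Dividing by (t + 2) leaves t^2 + 8t.
The quadratic factors as (t + 8)·t.
Eigenvalues: -8, -2, 0.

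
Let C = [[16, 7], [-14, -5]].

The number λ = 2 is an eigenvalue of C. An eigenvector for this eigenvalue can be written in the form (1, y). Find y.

-2

We need (C - 2I)v = 0.
C - 2I = [[14, 7], [-14, -7]].
Row 1: (14)·1 + (7)·y = 0
Row 2: (-14)·1 + (-7)·y = 0
Solving gives y = -2.
Check: C·(1, -2) = (2, -4) = 2·(1, -2).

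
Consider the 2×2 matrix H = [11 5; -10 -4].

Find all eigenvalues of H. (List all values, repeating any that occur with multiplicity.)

1, 6

det(H - λI) = (11 - λ)(-4 - λ) - (5)·(-10) = λ^2 - 7λ + 6.
This factors as (λ - 1)·(λ - 6) = 0.
Eigenvalues: 1, 6.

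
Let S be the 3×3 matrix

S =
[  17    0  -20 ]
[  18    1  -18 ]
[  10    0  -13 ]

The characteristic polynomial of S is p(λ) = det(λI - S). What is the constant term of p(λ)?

p(λ) = λ^3 - 5λ^2 - 17λ + 21.
The constant term is 21.

21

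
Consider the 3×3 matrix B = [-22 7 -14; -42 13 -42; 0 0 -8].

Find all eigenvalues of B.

The characteristic polynomial is p(r) = det(rI - B).
Expanding the 3×3 determinant: p(r) = r^3 + 17r^2 + 80r + 64.
Try r = -8: p(-8) = 0, so -8 is a root.
Dividing by (r + 8) leaves r^2 + 9r + 8.
The quadratic factors as (r + 8)·(r + 1).
Eigenvalues: -8, -8, -1.

-8, -8, -1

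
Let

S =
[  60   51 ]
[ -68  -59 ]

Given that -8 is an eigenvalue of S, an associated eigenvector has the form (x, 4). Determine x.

-3

We need (S + 8I)v = 0.
S + 8I = [[68, 51], [-68, -51]].
Row 1: (68)·x + (51)·4 = 0
Row 2: (-68)·x + (-51)·4 = 0
Solving gives x = -3.
Check: S·(-3, 4) = (24, -32) = -8·(-3, 4).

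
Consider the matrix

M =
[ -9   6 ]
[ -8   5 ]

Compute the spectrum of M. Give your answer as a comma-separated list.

-3, -1

det(M - sI) = (-9 - s)(5 - s) - (6)·(-8) = s^2 + 4s + 3.
This factors as (s + 3)·(s + 1) = 0.
Eigenvalues: -3, -1.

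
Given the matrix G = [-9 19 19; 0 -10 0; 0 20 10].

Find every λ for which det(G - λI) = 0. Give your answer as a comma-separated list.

Compute the characteristic polynomial p(μ) = det(μI - G).
Cofactor expansion gives p(μ) = μ^3 + 9μ^2 - 100μ - 900.
Since p(-9) = 0, μ = -9 is a root.
Dividing by (μ + 9) leaves μ^2 - 100.
The quadratic factors as (μ + 10)·(μ - 10).
Eigenvalues: -10, -9, 10.

-10, -9, 10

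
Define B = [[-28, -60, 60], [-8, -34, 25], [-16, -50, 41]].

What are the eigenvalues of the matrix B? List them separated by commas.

-9, -8, -4

Set up det(λI - B) = 0.
Expanding along the first row, p(λ) = λ^3 + 21λ^2 + 140λ + 288.
Try λ = -4: p(-4) = 0, so -4 is a root.
Dividing by (λ + 4) leaves λ^2 + 17λ + 72.
The quadratic factors as (λ + 9)·(λ + 8).
Eigenvalues: -9, -8, -4.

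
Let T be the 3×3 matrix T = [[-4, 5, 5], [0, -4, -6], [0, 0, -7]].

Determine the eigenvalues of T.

T is upper triangular, so its eigenvalues are the diagonal entries.
Diagonal: -4, -4, -7.

-7, -4, -4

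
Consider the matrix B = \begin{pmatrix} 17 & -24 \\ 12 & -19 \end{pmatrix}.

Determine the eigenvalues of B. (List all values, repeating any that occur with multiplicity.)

det(B - tI) = (17 - t)(-19 - t) - (-24)·(12) = t^2 + 2t - 35.
This factors as (t + 7)·(t - 5) = 0.
Eigenvalues: -7, 5.

-7, 5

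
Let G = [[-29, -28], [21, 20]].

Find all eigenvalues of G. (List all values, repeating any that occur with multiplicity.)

det(G - rI) = (-29 - r)(20 - r) - (-28)·(21) = r^2 + 9r + 8.
This factors as (r + 8)·(r + 1) = 0.
Eigenvalues: -8, -1.

-8, -1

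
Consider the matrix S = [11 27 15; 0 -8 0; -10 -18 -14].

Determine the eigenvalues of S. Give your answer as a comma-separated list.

-8, -4, 1

Set up det(λI - S) = 0.
Expanding the 3×3 determinant: p(λ) = λ^3 + 11λ^2 + 20λ - 32.
Rational-root test: λ = -8 gives p(-8) = 0.
Factor out (λ + 8): p(λ) = (λ + 8)·(λ^2 + 3λ - 4).
The quadratic factors as (λ + 4)·(λ - 1).
Eigenvalues: -8, -4, 1.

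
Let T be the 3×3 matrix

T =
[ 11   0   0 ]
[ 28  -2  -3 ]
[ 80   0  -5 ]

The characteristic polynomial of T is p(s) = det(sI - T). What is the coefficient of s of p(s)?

-67

p(s) = s^3 - 4s^2 - 67s - 110.
The coefficient of s is -67.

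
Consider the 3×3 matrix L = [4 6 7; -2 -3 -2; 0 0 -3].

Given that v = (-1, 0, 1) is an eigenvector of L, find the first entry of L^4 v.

-81

First find the eigenvalue: Lv = (3, 0, -3) = -3·(-1, 0, 1), so λ = -3.
Then L^4 v = λ^4·v = (-3)^4·(-1, 0, 1) = 81·(-1, 0, 1) = (-81, 0, 81).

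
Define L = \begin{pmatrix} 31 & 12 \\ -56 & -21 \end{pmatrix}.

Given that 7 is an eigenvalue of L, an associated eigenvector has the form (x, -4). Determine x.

We need (L - 7I)v = 0.
L - 7I = [[24, 12], [-56, -28]].
Row 1: (24)·x + (12)·-4 = 0
Row 2: (-56)·x + (-28)·-4 = 0
Solving gives x = 2.
Check: L·(2, -4) = (14, -28) = 7·(2, -4).

2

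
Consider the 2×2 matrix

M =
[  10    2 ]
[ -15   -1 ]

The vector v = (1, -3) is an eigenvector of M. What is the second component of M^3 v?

-192

First find the eigenvalue: Mv = (4, -12) = 4·(1, -3), so λ = 4.
Then M^3 v = λ^3·v = 4^3·(1, -3) = 64·(1, -3) = (64, -192).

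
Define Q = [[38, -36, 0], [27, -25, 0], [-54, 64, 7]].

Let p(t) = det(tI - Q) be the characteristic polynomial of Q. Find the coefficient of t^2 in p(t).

The coefficient of t^2 of det(tI - Q) is −trace(Q).
trace(Q) = (38) + (-25) + (7) = 20, so the coefficient is -20.

-20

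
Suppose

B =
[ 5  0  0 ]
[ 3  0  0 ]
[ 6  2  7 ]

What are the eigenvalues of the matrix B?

0, 5, 7

B is lower triangular, so its eigenvalues are the diagonal entries.
Diagonal: 5, 0, 7.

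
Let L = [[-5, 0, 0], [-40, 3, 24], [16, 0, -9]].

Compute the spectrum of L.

-9, -5, 3

Compute the characteristic polynomial p(μ) = det(μI - L).
Expanding the 3×3 determinant: p(μ) = μ^3 + 11μ^2 + 3μ - 135.
Try μ = 3: p(3) = 0, so 3 is a root.
Dividing by (μ - 3) leaves μ^2 + 14μ + 45.
The quadratic factors as (μ + 9)·(μ + 5).
Eigenvalues: -9, -5, 3.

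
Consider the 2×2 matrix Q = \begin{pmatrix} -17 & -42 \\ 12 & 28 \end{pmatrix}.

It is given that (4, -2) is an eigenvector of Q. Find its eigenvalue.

4

Compute Qv: Q·(4, -2) = (16, -8).
Since Qv = λv, compare component 1: 16 = λ·4, so λ = 4.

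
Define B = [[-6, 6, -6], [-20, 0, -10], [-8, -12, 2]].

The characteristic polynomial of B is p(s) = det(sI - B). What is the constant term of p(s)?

p(s) = s^3 + 4s^2 - 60s.
The constant term is 0.

0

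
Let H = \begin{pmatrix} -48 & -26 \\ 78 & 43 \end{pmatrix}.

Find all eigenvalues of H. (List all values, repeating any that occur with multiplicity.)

det(H - λI) = (-48 - λ)(43 - λ) - (-26)·(78) = λ^2 + 5λ - 36.
This factors as (λ + 9)·(λ - 4) = 0.
Eigenvalues: -9, 4.

-9, 4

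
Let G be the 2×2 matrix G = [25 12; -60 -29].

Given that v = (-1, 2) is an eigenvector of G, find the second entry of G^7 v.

2

First find the eigenvalue: Gv = (-1, 2) = 1·(-1, 2), so λ = 1.
Then G^7 v = λ^7·v = 1^7·(-1, 2) = 1·(-1, 2) = (-1, 2).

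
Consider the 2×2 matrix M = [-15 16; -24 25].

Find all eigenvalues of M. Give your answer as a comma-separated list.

1, 9

det(M - sI) = (-15 - s)(25 - s) - (16)·(-24) = s^2 - 10s + 9.
This factors as (s - 1)·(s - 9) = 0.
Eigenvalues: 1, 9.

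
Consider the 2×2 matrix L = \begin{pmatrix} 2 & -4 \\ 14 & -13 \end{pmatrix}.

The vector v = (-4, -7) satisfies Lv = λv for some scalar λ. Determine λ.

-5

Compute Lv: L·(-4, -7) = (20, 35).
Since Lv = λv, compare component 1: 20 = λ·-4, so λ = -5.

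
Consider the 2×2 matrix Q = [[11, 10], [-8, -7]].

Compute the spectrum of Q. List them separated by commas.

1, 3

det(Q - μI) = (11 - μ)(-7 - μ) - (10)·(-8) = μ^2 - 4μ + 3.
This factors as (μ - 1)·(μ - 3) = 0.
Eigenvalues: 1, 3.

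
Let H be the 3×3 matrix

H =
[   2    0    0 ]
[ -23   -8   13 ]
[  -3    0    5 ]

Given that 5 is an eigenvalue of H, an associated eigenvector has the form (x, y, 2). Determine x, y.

0, 2

We need (H - 5I)v = 0.
H - 5I = [[-3, 0, 0], [-23, -13, 13], [-3, 0, 0]].
Row 1: (-3)·x + (0)·y + (0)·2 = 0
Row 2: (-23)·x + (-13)·y + (13)·2 = 0
Row 3: (-3)·x + (0)·y + (0)·2 = 0
Solving gives x = 0, y = 2.
Check: H·(0, 2, 2) = (0, 10, 10) = 5·(0, 2, 2).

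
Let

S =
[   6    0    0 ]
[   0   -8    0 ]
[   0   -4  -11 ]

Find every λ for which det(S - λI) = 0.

S is lower triangular, so its eigenvalues are the diagonal entries.
Diagonal: 6, -8, -11.

-11, -8, 6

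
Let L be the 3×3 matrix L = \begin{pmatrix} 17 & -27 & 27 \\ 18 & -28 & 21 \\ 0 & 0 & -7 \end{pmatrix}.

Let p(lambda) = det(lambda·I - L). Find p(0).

70

p(0) = det(0·I − L) = det(−L) = (−1)^3·det(L).
det(L) = -70, so p(0) = 70.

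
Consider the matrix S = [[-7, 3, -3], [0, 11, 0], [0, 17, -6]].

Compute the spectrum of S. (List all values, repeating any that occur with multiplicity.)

-7, -6, 11

Set up det(λI - S) = 0.
Expanding along the first row, p(λ) = λ^3 + 2λ^2 - 101λ - 462.
Try λ = -7: p(-7) = 0, so -7 is a root.
Dividing by (λ + 7) leaves λ^2 - 5λ - 66.
The quadratic factors as (λ + 6)·(λ - 11).
Eigenvalues: -7, -6, 11.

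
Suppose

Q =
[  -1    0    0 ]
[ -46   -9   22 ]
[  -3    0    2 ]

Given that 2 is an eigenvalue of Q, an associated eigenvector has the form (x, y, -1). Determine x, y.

We need (Q - 2I)v = 0.
Q - 2I = [[-3, 0, 0], [-46, -11, 22], [-3, 0, 0]].
Row 1: (-3)·x + (0)·y + (0)·-1 = 0
Row 2: (-46)·x + (-11)·y + (22)·-1 = 0
Row 3: (-3)·x + (0)·y + (0)·-1 = 0
Solving gives x = 0, y = -2.
Check: Q·(0, -2, -1) = (0, -4, -2) = 2·(0, -2, -1).

0, -2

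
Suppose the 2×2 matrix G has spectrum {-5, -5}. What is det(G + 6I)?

1

If G has eigenvalues -5, -5, then G + 6I has eigenvalues 1, 1.
det(G + 6I) = (1) · (1) = 1.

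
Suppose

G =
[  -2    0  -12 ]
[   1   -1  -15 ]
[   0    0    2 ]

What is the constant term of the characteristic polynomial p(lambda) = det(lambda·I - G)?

p(0) = det(0·I − G) = det(−G) = (−1)^3·det(G).
det(G) = 4, so p(0) = -4.

-4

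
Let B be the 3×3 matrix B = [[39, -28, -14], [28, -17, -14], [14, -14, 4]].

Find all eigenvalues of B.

4, 11, 11

Set up det(tI - B) = 0.
Expanding the 3×3 determinant: p(t) = t^3 - 26t^2 + 209t - 484.
Try t = 4: p(4) = 0, so 4 is a root.
Dividing by (t - 4) leaves t^2 - 22t + 121.
The quadratic factor is (t - 11)^2.
Eigenvalues: 4, 11, 11.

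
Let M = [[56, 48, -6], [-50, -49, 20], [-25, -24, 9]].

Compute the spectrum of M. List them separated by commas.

-1, 6, 11

Set up det(tI - M) = 0.
Expanding the 3×3 determinant: p(t) = t^3 - 16t^2 + 49t + 66.
Try t = 6: p(6) = 0, so 6 is a root.
Factor out (t - 6): p(t) = (t - 6)·(t^2 - 10t - 11).
The quadratic factors as (t + 1)·(t - 11).
Eigenvalues: -1, 6, 11.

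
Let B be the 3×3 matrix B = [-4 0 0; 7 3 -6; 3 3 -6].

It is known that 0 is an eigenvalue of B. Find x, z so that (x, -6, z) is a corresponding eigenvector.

0, -3

We need (B)v = 0.
B = [[-4, 0, 0], [7, 3, -6], [3, 3, -6]].
Row 1: (-4)·x + (0)·-6 + (0)·z = 0
Row 2: (7)·x + (3)·-6 + (-6)·z = 0
Row 3: (3)·x + (3)·-6 + (-6)·z = 0
Solving gives x = 0, z = -3.
Check: B·(0, -6, -3) = (0, 0, 0) = 0·(0, -6, -3).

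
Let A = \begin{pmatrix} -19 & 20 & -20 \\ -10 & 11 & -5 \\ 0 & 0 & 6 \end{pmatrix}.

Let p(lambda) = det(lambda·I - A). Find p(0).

54

p(0) = det(0·I − A) = det(−A) = (−1)^3·det(A).
det(A) = -54, so p(0) = 54.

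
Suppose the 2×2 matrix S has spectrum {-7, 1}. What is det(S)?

-7

det(S) is the product of the eigenvalues: (-7) · (1) = -7.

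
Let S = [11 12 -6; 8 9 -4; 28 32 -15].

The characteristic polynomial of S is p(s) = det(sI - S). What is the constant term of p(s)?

5

p(s) = s^3 - 5s^2 - s + 5.
The constant term is 5.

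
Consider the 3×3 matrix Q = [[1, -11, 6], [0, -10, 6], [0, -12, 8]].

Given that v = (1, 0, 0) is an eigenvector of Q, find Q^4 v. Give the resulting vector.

(1, 0, 0)

First find the eigenvalue: Qv = (1, 0, 0) = 1·(1, 0, 0), so λ = 1.
Then Q^4 v = λ^4·v = 1^4·(1, 0, 0) = 1·(1, 0, 0) = (1, 0, 0).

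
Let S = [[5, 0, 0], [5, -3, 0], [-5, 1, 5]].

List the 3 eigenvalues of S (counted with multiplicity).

S is lower triangular, so its eigenvalues are the diagonal entries.
Diagonal: 5, -3, 5.

-3, 5, 5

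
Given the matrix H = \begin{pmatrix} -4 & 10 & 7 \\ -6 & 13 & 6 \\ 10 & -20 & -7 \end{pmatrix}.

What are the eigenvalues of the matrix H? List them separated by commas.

-2, 1, 3

The characteristic polynomial is p(λ) = det(λI - H).
Cofactor expansion gives p(λ) = λ^3 - 2λ^2 - 5λ + 6.
Since p(3) = 0, λ = 3 is a root.
Factor out (λ - 3): p(λ) = (λ - 3)·(λ^2 + λ - 2).
The quadratic factors as (λ + 2)·(λ - 1).
Eigenvalues: -2, 1, 3.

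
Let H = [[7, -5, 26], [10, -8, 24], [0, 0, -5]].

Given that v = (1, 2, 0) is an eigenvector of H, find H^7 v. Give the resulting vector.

(-2187, -4374, 0)

First find the eigenvalue: Hv = (-3, -6, 0) = -3·(1, 2, 0), so λ = -3.
Then H^7 v = λ^7·v = (-3)^7·(1, 2, 0) = -2187·(1, 2, 0) = (-2187, -4374, 0).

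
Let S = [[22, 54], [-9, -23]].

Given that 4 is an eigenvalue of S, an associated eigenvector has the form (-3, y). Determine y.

We need (S - 4I)v = 0.
S - 4I = [[18, 54], [-9, -27]].
Row 1: (18)·-3 + (54)·y = 0
Row 2: (-9)·-3 + (-27)·y = 0
Solving gives y = 1.
Check: S·(-3, 1) = (-12, 4) = 4·(-3, 1).

1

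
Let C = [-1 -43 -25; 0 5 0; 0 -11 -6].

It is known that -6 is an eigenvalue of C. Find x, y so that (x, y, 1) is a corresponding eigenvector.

5, 0

We need (C + 6I)v = 0.
C + 6I = [[5, -43, -25], [0, 11, 0], [0, -11, 0]].
Row 1: (5)·x + (-43)·y + (-25)·1 = 0
Row 2: (0)·x + (11)·y + (0)·1 = 0
Row 3: (0)·x + (-11)·y + (0)·1 = 0
Solving gives x = 5, y = 0.
Check: C·(5, 0, 1) = (-30, 0, -6) = -6·(5, 0, 1).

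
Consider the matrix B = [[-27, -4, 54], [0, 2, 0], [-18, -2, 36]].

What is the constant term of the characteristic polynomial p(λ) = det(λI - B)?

p(0) = det(0·I − B) = det(−B) = (−1)^3·det(B).
det(B) = 0, so p(0) = 0.

0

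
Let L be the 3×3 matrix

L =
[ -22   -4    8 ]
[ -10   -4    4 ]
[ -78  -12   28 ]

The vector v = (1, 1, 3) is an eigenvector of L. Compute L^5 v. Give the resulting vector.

(-32, -32, -96)

First find the eigenvalue: Lv = (-2, -2, -6) = -2·(1, 1, 3), so λ = -2.
Then L^5 v = λ^5·v = (-2)^5·(1, 1, 3) = -32·(1, 1, 3) = (-32, -32, -96).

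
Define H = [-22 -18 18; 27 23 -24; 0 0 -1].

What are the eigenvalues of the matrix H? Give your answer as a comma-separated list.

Compute the characteristic polynomial p(lambda) = det(lambda·I - H).
Expanding along the first row, p(lambda) = lambda^3 - 21·lambda - 20.
Try lambda = 5: p(5) = 0, so 5 is a root.
Factor out (lambda - 5): p(lambda) = (lambda - 5)·(lambda^2 + 5·lambda + 4).
The quadratic factors as (lambda + 4)·(lambda + 1).
Eigenvalues: -4, -1, 5.

-4, -1, 5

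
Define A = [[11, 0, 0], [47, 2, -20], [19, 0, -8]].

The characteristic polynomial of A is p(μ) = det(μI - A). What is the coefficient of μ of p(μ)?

-82

p(μ) = μ^3 - 5μ^2 - 82μ + 176.
The coefficient of μ is -82.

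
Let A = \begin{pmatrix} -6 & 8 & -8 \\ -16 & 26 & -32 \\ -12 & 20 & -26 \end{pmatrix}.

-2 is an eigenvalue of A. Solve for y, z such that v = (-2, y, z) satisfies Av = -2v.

0, 1

We need (A + 2I)v = 0.
A + 2I = [[-4, 8, -8], [-16, 28, -32], [-12, 20, -24]].
Row 1: (-4)·-2 + (8)·y + (-8)·z = 0
Row 2: (-16)·-2 + (28)·y + (-32)·z = 0
Row 3: (-12)·-2 + (20)·y + (-24)·z = 0
Solving gives y = 0, z = 1.
Check: A·(-2, 0, 1) = (4, 0, -2) = -2·(-2, 0, 1).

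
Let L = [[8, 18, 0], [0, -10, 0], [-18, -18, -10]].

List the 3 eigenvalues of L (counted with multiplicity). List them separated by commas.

-10, -10, 8

Compute the characteristic polynomial p(μ) = det(μI - L).
Expanding the 3×3 determinant: p(μ) = μ^3 + 12μ^2 - 60μ - 800.
Try μ = 8: p(8) = 0, so 8 is a root.
Dividing by (μ - 8) leaves μ^2 + 20μ + 100.
The quadratic factor is (μ + 10)^2.
Eigenvalues: -10, -10, 8.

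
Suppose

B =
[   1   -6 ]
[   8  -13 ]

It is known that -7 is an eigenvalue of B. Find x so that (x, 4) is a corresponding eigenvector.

We need (B + 7I)v = 0.
B + 7I = [[8, -6], [8, -6]].
Row 1: (8)·x + (-6)·4 = 0
Row 2: (8)·x + (-6)·4 = 0
Solving gives x = 3.
Check: B·(3, 4) = (-21, -28) = -7·(3, 4).

3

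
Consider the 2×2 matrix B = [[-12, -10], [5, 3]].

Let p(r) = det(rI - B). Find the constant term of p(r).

14

p(r) = r^2 + 9r + 14.
The constant term is 14.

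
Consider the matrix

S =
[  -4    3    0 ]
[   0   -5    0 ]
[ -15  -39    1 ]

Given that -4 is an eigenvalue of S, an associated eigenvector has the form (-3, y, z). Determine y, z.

0, -9

We need (S + 4I)v = 0.
S + 4I = [[0, 3, 0], [0, -1, 0], [-15, -39, 5]].
Row 1: (0)·-3 + (3)·y + (0)·z = 0
Row 2: (0)·-3 + (-1)·y + (0)·z = 0
Row 3: (-15)·-3 + (-39)·y + (5)·z = 0
Solving gives y = 0, z = -9.
Check: S·(-3, 0, -9) = (12, 0, 36) = -4·(-3, 0, -9).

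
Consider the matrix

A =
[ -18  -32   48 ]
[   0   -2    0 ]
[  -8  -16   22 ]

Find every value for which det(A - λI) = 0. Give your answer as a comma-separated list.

-2, -2, 6

Set up det(λI - A) = 0.
Expanding along the first row, p(λ) = λ^3 - 2λ^2 - 20λ - 24.
Rational-root test: λ = -2 gives p(-2) = 0.
Dividing by (λ + 2) leaves λ^2 - 4λ - 12.
The quadratic factors as (λ + 2)·(λ - 6).
Eigenvalues: -2, -2, 6.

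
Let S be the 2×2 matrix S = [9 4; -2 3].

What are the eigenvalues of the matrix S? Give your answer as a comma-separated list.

5, 7

det(S - λI) = (9 - λ)(3 - λ) - (4)·(-2) = λ^2 - 12λ + 35.
This factors as (λ - 5)·(λ - 7) = 0.
Eigenvalues: 5, 7.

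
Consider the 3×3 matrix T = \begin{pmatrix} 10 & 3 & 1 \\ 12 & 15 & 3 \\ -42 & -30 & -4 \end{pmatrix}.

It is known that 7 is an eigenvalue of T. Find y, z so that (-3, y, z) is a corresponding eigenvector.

We need (T - 7I)v = 0.
T - 7I = [[3, 3, 1], [12, 8, 3], [-42, -30, -11]].
Row 1: (3)·-3 + (3)·y + (1)·z = 0
Row 2: (12)·-3 + (8)·y + (3)·z = 0
Row 3: (-42)·-3 + (-30)·y + (-11)·z = 0
Solving gives y = -9, z = 36.
Check: T·(-3, -9, 36) = (-21, -63, 252) = 7·(-3, -9, 36).

-9, 36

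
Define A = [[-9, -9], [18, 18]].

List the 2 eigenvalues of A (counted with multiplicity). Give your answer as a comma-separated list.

0, 9

det(A - tI) = (-9 - t)(18 - t) - (-9)·(18) = t^2 - 9t.
This factors as t·(t - 9) = 0.
Eigenvalues: 0, 9.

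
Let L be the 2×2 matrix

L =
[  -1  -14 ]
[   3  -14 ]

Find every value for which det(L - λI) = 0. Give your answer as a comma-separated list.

-8, -7

det(L - λI) = (-1 - λ)(-14 - λ) - (-14)·(3) = λ^2 + 15λ + 56.
This factors as (λ + 8)·(λ + 7) = 0.
Eigenvalues: -8, -7.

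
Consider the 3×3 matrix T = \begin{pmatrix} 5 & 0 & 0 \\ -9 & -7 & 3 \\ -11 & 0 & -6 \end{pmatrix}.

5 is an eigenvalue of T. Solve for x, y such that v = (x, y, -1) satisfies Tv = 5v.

We need (T - 5I)v = 0.
T - 5I = [[0, 0, 0], [-9, -12, 3], [-11, 0, -11]].
Row 1: (0)·x + (0)·y + (0)·-1 = 0
Row 2: (-9)·x + (-12)·y + (3)·-1 = 0
Row 3: (-11)·x + (0)·y + (-11)·-1 = 0
Solving gives x = 1, y = -1.
Check: T·(1, -1, -1) = (5, -5, -5) = 5·(1, -1, -1).

1, -1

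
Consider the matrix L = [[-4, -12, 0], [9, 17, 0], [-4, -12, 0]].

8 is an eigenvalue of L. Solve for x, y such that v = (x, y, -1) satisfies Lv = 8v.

We need (L - 8I)v = 0.
L - 8I = [[-12, -12, 0], [9, 9, 0], [-4, -12, -8]].
Row 1: (-12)·x + (-12)·y + (0)·-1 = 0
Row 2: (9)·x + (9)·y + (0)·-1 = 0
Row 3: (-4)·x + (-12)·y + (-8)·-1 = 0
Solving gives x = -1, y = 1.
Check: L·(-1, 1, -1) = (-8, 8, -8) = 8·(-1, 1, -1).

-1, 1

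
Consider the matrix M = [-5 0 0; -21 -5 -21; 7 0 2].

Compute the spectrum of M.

Set up det(μI - M) = 0.
Cofactor expansion gives p(μ) = μ^3 + 8μ^2 + 5μ - 50.
Rational-root test: μ = 2 gives p(2) = 0.
Factor out (μ - 2): p(μ) = (μ - 2)·(μ^2 + 10μ + 25).
The quadratic factor is (μ + 5)^2.
Eigenvalues: -5, -5, 2.

-5, -5, 2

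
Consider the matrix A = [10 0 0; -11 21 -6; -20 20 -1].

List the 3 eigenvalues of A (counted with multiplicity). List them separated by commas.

Compute the characteristic polynomial p(r) = det(rI - A).
Expanding the 3×3 determinant: p(r) = r^3 - 30r^2 + 299r - 990.
Rational-root test: r = 10 gives p(10) = 0.
Factor out (r - 10): p(r) = (r - 10)·(r^2 - 20r + 99).
The quadratic factors as (r - 9)·(r - 11).
Eigenvalues: 9, 10, 11.

9, 10, 11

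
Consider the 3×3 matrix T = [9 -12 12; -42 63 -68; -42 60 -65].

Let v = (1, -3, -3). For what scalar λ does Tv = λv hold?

9

Compute Tv: T·(1, -3, -3) = (9, -27, -27).
Since Tv = λv, compare component 1: 9 = λ·1, so λ = 9.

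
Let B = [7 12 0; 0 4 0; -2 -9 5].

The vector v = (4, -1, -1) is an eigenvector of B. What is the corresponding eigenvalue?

Compute Bv: B·(4, -1, -1) = (16, -4, -4).
Since Bv = λv, compare component 1: 16 = λ·4, so λ = 4.

4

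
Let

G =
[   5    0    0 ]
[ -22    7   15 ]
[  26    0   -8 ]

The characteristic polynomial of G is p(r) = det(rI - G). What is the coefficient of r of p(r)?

-61

p(r) = r^3 - 4r^2 - 61r + 280.
The coefficient of r is -61.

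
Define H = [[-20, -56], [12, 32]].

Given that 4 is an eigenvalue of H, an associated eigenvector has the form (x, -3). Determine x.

7

We need (H - 4I)v = 0.
H - 4I = [[-24, -56], [12, 28]].
Row 1: (-24)·x + (-56)·-3 = 0
Row 2: (12)·x + (28)·-3 = 0
Solving gives x = 7.
Check: H·(7, -3) = (28, -12) = 4·(7, -3).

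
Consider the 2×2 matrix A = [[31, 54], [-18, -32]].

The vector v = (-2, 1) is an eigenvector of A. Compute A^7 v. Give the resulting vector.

First find the eigenvalue: Av = (-8, 4) = 4·(-2, 1), so λ = 4.
Then A^7 v = λ^7·v = 4^7·(-2, 1) = 16384·(-2, 1) = (-32768, 16384).

(-32768, 16384)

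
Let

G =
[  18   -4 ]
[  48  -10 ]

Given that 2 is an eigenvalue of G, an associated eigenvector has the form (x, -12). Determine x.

We need (G - 2I)v = 0.
G - 2I = [[16, -4], [48, -12]].
Row 1: (16)·x + (-4)·-12 = 0
Row 2: (48)·x + (-12)·-12 = 0
Solving gives x = -3.
Check: G·(-3, -12) = (-6, -24) = 2·(-3, -12).

-3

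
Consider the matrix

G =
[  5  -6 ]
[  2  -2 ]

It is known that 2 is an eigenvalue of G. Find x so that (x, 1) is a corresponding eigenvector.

We need (G - 2I)v = 0.
G - 2I = [[3, -6], [2, -4]].
Row 1: (3)·x + (-6)·1 = 0
Row 2: (2)·x + (-4)·1 = 0
Solving gives x = 2.
Check: G·(2, 1) = (4, 2) = 2·(2, 1).

2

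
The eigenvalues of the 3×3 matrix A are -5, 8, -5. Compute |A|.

200

det(A) is the product of the eigenvalues: (-5) · (8) · (-5) = 200.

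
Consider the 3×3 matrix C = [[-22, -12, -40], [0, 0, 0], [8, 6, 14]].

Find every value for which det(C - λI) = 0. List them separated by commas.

-6, -2, 0

The characteristic polynomial is p(μ) = det(μI - C).
Expanding the 3×3 determinant: p(μ) = μ^3 + 8μ^2 + 12μ.
Since p(0) = 0, μ = 0 is a root.
Factor out μ: p(μ) = μ·(μ^2 + 8μ + 12).
The quadratic factors as (μ + 6)·(μ + 2).
Eigenvalues: -6, -2, 0.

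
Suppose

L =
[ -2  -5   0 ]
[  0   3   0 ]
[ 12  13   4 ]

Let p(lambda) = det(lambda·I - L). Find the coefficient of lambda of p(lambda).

p(lambda) = lambda^3 - 5·lambda^2 - 2·lambda + 24.
The coefficient of lambda is -2.

-2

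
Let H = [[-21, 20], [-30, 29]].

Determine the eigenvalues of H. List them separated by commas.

-1, 9

det(H - lambda·I) = (-21 - lambda)(29 - lambda) - (20)·(-30) = lambda^2 - 8·lambda - 9.
This factors as (lambda + 1)·(lambda - 9) = 0.
Eigenvalues: -1, 9.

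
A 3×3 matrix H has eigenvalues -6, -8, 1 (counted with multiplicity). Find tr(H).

trace(H) is the sum of the eigenvalues: (-6) + (-8) + (1) = -13.

-13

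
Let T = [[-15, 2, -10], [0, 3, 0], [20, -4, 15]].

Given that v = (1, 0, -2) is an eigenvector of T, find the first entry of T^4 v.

First find the eigenvalue: Tv = (5, 0, -10) = 5·(1, 0, -2), so λ = 5.
Then T^4 v = λ^4·v = 5^4·(1, 0, -2) = 625·(1, 0, -2) = (625, 0, -1250).

625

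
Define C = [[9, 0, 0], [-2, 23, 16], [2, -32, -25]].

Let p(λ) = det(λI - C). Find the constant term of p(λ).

567

p(λ) = λ^3 - 7λ^2 - 81λ + 567.
The constant term is 567.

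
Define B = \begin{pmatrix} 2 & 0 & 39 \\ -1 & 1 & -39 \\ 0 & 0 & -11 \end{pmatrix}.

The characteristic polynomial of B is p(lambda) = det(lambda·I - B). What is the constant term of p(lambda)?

p(lambda) = lambda^3 + 8·lambda^2 - 31·lambda + 22.
The constant term is 22.

22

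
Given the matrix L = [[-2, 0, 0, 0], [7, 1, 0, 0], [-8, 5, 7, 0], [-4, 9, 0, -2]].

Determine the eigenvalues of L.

L is lower triangular, so its eigenvalues are the diagonal entries.
Diagonal: -2, 1, 7, -2.

-2, -2, 1, 7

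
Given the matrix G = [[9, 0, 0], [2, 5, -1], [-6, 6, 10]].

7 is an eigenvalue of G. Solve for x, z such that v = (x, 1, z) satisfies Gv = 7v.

0, -2

We need (G - 7I)v = 0.
G - 7I = [[2, 0, 0], [2, -2, -1], [-6, 6, 3]].
Row 1: (2)·x + (0)·1 + (0)·z = 0
Row 2: (2)·x + (-2)·1 + (-1)·z = 0
Row 3: (-6)·x + (6)·1 + (3)·z = 0
Solving gives x = 0, z = -2.
Check: G·(0, 1, -2) = (0, 7, -14) = 7·(0, 1, -2).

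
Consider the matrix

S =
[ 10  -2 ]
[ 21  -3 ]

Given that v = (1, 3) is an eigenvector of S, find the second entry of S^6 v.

12288

First find the eigenvalue: Sv = (4, 12) = 4·(1, 3), so λ = 4.
Then S^6 v = λ^6·v = 4^6·(1, 3) = 4096·(1, 3) = (4096, 12288).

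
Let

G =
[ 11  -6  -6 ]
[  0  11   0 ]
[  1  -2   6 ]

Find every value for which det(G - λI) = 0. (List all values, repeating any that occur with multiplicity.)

Set up det(λI - G) = 0.
Cofactor expansion gives p(λ) = λ^3 - 28λ^2 + 259λ - 792.
Try λ = 9: p(9) = 0, so 9 is a root.
Factor out (λ - 9): p(λ) = (λ - 9)·(λ^2 - 19λ + 88).
The quadratic factors as (λ - 8)·(λ - 11).
Eigenvalues: 8, 9, 11.

8, 9, 11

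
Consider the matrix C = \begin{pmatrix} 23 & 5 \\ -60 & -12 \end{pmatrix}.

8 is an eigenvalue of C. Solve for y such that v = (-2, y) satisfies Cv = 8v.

6

We need (C - 8I)v = 0.
C - 8I = [[15, 5], [-60, -20]].
Row 1: (15)·-2 + (5)·y = 0
Row 2: (-60)·-2 + (-20)·y = 0
Solving gives y = 6.
Check: C·(-2, 6) = (-16, 48) = 8·(-2, 6).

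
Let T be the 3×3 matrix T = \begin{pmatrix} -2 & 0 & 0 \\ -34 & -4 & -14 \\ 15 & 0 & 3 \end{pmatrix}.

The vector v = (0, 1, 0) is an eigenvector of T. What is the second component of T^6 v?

First find the eigenvalue: Tv = (0, -4, 0) = -4·(0, 1, 0), so λ = -4.
Then T^6 v = λ^6·v = (-4)^6·(0, 1, 0) = 4096·(0, 1, 0) = (0, 4096, 0).

4096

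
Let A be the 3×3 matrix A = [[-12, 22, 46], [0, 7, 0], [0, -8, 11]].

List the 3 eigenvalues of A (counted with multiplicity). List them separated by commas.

-12, 7, 11

The characteristic polynomial is p(s) = det(sI - A).
Expanding the 3×3 determinant: p(s) = s^3 - 6s^2 - 139s + 924.
Since p(7) = 0, s = 7 is a root.
Dividing by (s - 7) leaves s^2 + s - 132.
The quadratic factors as (s + 12)·(s - 11).
Eigenvalues: -12, 7, 11.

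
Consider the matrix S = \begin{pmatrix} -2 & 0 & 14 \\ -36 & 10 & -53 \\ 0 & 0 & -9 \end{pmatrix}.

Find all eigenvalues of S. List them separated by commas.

Set up det(lambda·I - S) = 0.
Expanding along the first row, p(lambda) = lambda^3 + lambda^2 - 92·lambda - 180.
Rational-root test: lambda = -2 gives p(-2) = 0.
Dividing by (lambda + 2) leaves lambda^2 - lambda - 90.
The quadratic factors as (lambda + 9)·(lambda - 10).
Eigenvalues: -9, -2, 10.

-9, -2, 10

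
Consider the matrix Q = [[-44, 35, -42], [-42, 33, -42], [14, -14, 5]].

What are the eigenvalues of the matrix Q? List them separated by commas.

Compute the characteristic polynomial p(r) = det(rI - Q).
Expanding along the first row, p(r) = r^3 + 6r^2 - 37r - 90.
Since p(-2) = 0, r = -2 is a root.
Dividing by (r + 2) leaves r^2 + 4r - 45.
The quadratic factors as (r + 9)·(r - 5).
Eigenvalues: -9, -2, 5.

-9, -2, 5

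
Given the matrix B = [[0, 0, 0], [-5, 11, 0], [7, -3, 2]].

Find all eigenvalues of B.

0, 2, 11

B is lower triangular, so its eigenvalues are the diagonal entries.
Diagonal: 0, 11, 2.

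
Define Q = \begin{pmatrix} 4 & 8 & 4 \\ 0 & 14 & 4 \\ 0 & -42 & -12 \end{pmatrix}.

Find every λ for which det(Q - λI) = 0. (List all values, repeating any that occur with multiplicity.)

0, 2, 4

Compute the characteristic polynomial p(λ) = det(λI - Q).
Cofactor expansion gives p(λ) = λ^3 - 6λ^2 + 8λ.
Rational-root test: λ = 0 gives p(0) = 0.
Factor out λ: p(λ) = λ·(λ^2 - 6λ + 8).
The quadratic factors as (λ - 2)·(λ - 4).
Eigenvalues: 0, 2, 4.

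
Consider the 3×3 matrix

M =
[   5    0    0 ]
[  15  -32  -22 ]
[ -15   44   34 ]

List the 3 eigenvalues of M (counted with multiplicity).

Set up det(rI - M) = 0.
Expanding the 3×3 determinant: p(r) = r^3 - 7r^2 - 110r + 600.
Try r = -10: p(-10) = 0, so -10 is a root.
Dividing by (r + 10) leaves r^2 - 17r + 60.
The quadratic factors as (r - 5)·(r - 12).
Eigenvalues: -10, 5, 12.

-10, 5, 12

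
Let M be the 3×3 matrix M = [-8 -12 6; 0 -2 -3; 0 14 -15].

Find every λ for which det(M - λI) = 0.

-9, -8, -8

The characteristic polynomial is p(μ) = det(μI - M).
Expanding along the first row, p(μ) = μ^3 + 25μ^2 + 208μ + 576.
Since p(-8) = 0, μ = -8 is a root.
Factor out (μ + 8): p(μ) = (μ + 8)·(μ^2 + 17μ + 72).
The quadratic factors as (μ + 9)·(μ + 8).
Eigenvalues: -9, -8, -8.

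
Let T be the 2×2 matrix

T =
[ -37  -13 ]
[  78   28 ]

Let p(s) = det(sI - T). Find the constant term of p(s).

-22

p(s) = s^2 + 9s - 22.
The constant term is -22.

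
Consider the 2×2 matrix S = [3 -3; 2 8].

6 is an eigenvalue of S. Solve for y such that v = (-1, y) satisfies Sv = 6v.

We need (S - 6I)v = 0.
S - 6I = [[-3, -3], [2, 2]].
Row 1: (-3)·-1 + (-3)·y = 0
Row 2: (2)·-1 + (2)·y = 0
Solving gives y = 1.
Check: S·(-1, 1) = (-6, 6) = 6·(-1, 1).

1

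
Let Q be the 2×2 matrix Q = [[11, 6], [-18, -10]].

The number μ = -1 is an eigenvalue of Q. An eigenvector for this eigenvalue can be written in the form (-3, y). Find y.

We need (Q + 1I)v = 0.
Q + 1I = [[12, 6], [-18, -9]].
Row 1: (12)·-3 + (6)·y = 0
Row 2: (-18)·-3 + (-9)·y = 0
Solving gives y = 6.
Check: Q·(-3, 6) = (3, -6) = -1·(-3, 6).

6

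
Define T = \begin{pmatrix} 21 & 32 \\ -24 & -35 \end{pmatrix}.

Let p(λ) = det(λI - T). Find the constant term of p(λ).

p(λ) = λ^2 + 14λ + 33.
The constant term is 33.

33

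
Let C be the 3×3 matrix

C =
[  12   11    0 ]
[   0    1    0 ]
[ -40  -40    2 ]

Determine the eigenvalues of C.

Set up det(rI - C) = 0.
Cofactor expansion gives p(r) = r^3 - 15r^2 + 38r - 24.
Rational-root test: r = 1 gives p(1) = 0.
Factor out (r - 1): p(r) = (r - 1)·(r^2 - 14r + 24).
The quadratic factors as (r - 2)·(r - 12).
Eigenvalues: 1, 2, 12.

1, 2, 12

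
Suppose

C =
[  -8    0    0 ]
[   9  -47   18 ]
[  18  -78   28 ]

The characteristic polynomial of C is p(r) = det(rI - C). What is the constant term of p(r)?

p(r) = r^3 + 27r^2 + 240r + 704.
The constant term is 704.

704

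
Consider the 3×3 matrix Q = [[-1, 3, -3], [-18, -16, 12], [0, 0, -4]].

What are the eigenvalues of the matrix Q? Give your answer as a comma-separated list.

-10, -7, -4

Set up det(λI - Q) = 0.
Expanding along the first row, p(λ) = λ^3 + 21λ^2 + 138λ + 280.
Try λ = -10: p(-10) = 0, so -10 is a root.
Factor out (λ + 10): p(λ) = (λ + 10)·(λ^2 + 11λ + 28).
The quadratic factors as (λ + 7)·(λ + 4).
Eigenvalues: -10, -7, -4.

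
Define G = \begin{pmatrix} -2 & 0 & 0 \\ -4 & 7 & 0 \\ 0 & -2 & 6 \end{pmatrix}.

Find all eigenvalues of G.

G is lower triangular, so its eigenvalues are the diagonal entries.
Diagonal: -2, 7, 6.

-2, 6, 7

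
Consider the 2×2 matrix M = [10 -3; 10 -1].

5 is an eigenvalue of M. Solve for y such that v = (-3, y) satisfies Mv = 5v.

We need (M - 5I)v = 0.
M - 5I = [[5, -3], [10, -6]].
Row 1: (5)·-3 + (-3)·y = 0
Row 2: (10)·-3 + (-6)·y = 0
Solving gives y = -5.
Check: M·(-3, -5) = (-15, -25) = 5·(-3, -5).

-5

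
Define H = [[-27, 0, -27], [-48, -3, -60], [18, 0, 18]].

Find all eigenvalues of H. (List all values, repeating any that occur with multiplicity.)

-9, -3, 0

Compute the characteristic polynomial p(lambda) = det(lambda·I - H).
Expanding along the first row, p(lambda) = lambda^3 + 12·lambda^2 + 27·lambda.
Try lambda = 0: p(0) = 0, so 0 is a root.
Dividing by lambda leaves lambda^2 + 12·lambda + 27.
The quadratic factors as (lambda + 9)·(lambda + 3).
Eigenvalues: -9, -3, 0.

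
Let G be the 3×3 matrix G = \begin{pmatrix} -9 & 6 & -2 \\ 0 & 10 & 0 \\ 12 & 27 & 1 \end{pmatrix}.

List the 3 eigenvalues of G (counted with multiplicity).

Set up det(λI - G) = 0.
Expanding the 3×3 determinant: p(λ) = λ^3 - 2λ^2 - 65λ - 150.
Rational-root test: λ = -3 gives p(-3) = 0.
Dividing by (λ + 3) leaves λ^2 - 5λ - 50.
The quadratic factors as (λ + 5)·(λ - 10).
Eigenvalues: -5, -3, 10.

-5, -3, 10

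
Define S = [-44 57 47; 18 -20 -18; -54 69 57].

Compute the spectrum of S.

Compute the characteristic polynomial p(lambda) = det(lambda·I - S).
Cofactor expansion gives p(lambda) = lambda^3 + 7·lambda^2 - 14·lambda - 48.
Rational-root test: lambda = -2 gives p(-2) = 0.
Dividing by (lambda + 2) leaves lambda^2 + 5·lambda - 24.
The quadratic factors as (lambda + 8)·(lambda - 3).
Eigenvalues: -8, -2, 3.

-8, -2, 3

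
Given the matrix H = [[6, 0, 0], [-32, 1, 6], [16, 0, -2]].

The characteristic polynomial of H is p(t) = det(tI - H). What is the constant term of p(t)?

12

p(t) = t^3 - 5t^2 - 8t + 12.
The constant term is 12.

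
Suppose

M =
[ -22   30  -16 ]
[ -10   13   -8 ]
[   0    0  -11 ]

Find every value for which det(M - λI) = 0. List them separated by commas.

-11, -7, -2

The characteristic polynomial is p(μ) = det(μI - M).
Expanding the 3×3 determinant: p(μ) = μ^3 + 20μ^2 + 113μ + 154.
Since p(-2) = 0, μ = -2 is a root.
Dividing by (μ + 2) leaves μ^2 + 18μ + 77.
The quadratic factors as (μ + 11)·(μ + 7).
Eigenvalues: -11, -7, -2.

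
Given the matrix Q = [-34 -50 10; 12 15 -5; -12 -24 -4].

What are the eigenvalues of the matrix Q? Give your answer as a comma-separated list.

Compute the characteristic polynomial p(λ) = det(λI - Q).
Expanding along the first row, p(λ) = λ^3 + 23λ^2 + 166λ + 360.
Rational-root test: λ = -10 gives p(-10) = 0.
Dividing by (λ + 10) leaves λ^2 + 13λ + 36.
The quadratic factors as (λ + 9)·(λ + 4).
Eigenvalues: -10, -9, -4.

-10, -9, -4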